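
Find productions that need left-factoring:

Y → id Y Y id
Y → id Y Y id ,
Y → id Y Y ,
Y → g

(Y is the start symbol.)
Yes, Y has productions with common prefix 'id Y Y'

Left-factoring is needed when two productions for the same non-terminal
share a common prefix on the right-hand side.

Productions for Y:
  Y → id Y Y id
  Y → id Y Y id ,
  Y → id Y Y ,
  Y → g

Found common prefix 'id Y Y' in productions for Y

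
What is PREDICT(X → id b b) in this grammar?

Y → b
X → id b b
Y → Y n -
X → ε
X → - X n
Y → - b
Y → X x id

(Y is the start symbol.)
{ 'id' }

PREDICT(X → id b b) = (FIRST(RHS) \ {ε}) ∪ (FOLLOW(X) if ε ∈ FIRST(RHS), i.e. RHS ⇒* ε)
FIRST(id b b) = { 'id' }
ε ∉ FIRST(id b b), so FOLLOW(X) is not added.
PREDICT(X → id b b) = { 'id' }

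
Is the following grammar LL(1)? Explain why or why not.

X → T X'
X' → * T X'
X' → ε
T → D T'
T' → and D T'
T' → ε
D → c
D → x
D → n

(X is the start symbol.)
Yes, the grammar is LL(1).

A grammar is LL(1) if for each non-terminal N with multiple productions, the predict sets of those productions are pairwise disjoint, where PREDICT(N → α) = (FIRST(α) \ {ε}) ∪ (FOLLOW(N) if α ⇒* ε).

Relevant sets:
  FOLLOW(X') = { $ }
  FOLLOW(T') = { $, '*' }

For X':
  PREDICT(X' → '*' T X') = { '*' }
  PREDICT(X' → ε) = { $ }
For T':
  PREDICT(T' → and D T') = { 'and' }
  PREDICT(T' → ε) = { $, '*' }
For D:
  PREDICT(D → c) = { 'c' }
  PREDICT(D → x) = { 'x' }
  PREDICT(D → n) = { 'n' }
X, T have a single production, so nothing to check there.

All predict sets are disjoint. The grammar IS LL(1).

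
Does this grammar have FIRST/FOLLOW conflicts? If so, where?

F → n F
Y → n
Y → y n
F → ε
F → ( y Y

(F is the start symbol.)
A FIRST/FOLLOW conflict occurs when a non-terminal N has a nullable alternative N → β (β ⇒* ε) and another alternative N → α with FIRST(α) ∩ FOLLOW(N) ≠ ∅: on such a lookahead the parser cannot decide between expanding α and letting N vanish via β.

Nullable non-terminals: F.

F: nullable alternative(s) F → ε; FOLLOW(F) = { $ }
  F → n F: FIRST \ {ε} = { 'n' } — disjoint from FOLLOW(F)
  F → ε: FIRST \ {ε} = { } — this is the only nullable alternative, skip
  F → ( y Y: FIRST \ {ε} = { '(' } — disjoint from FOLLOW(F)

Y has no nullable alternative, so no FIRST/FOLLOW check is needed there.

No FIRST/FOLLOW conflicts found.

Answer: No FIRST/FOLLOW conflicts.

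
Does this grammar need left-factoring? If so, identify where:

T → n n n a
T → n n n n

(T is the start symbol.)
Left-factoring is needed when two productions for the same non-terminal
share a common prefix on the right-hand side.

Productions for T:
  T → n n n a
  T → n n n n

Found common prefix 'n n n' in productions for T

Answer: Yes, T has productions with common prefix 'n n n'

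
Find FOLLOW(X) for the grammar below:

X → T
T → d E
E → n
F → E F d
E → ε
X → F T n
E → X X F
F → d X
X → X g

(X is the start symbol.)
X is the start symbol, so $ ∈ FOLLOW(X).
In E → X X F: X is followed by X F, add FIRST(X F) \ {ε} = { 'd', 'n' }
In E → X X F: X is followed by F, add FIRST(F) \ {ε} = { 'd', 'n' }
In F → d X: X is at the end, add FOLLOW(F)
In X → X g: X is followed by g, add FIRST(g) \ {ε} = { 'g' }

The FOLLOW sets referred to above (computed the same way, to a fixed point):
  FOLLOW(F) = { $, 'd', 'g', 'n' }

Taking the union: FOLLOW(X) = { $, 'd', 'g', 'n' }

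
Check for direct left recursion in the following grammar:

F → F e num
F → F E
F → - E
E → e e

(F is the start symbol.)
F → F e num: LEFT RECURSIVE (starts with F)
F → F E: LEFT RECURSIVE (starts with F)
F → - E: starts with '-'
E → e e: starts with e

The grammar has direct left recursion on: F.

Answer: Yes, F is left-recursive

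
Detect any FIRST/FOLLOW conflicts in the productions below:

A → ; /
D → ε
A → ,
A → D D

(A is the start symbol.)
No FIRST/FOLLOW conflicts.

Nullable non-terminals: A, D.
FIRST sets used below: FIRST(D) = { ε }

A: nullable alternative(s) A → D D; FOLLOW(A) = { $ }
  A → ; /: FIRST \ {ε} = { ';' } — disjoint from FOLLOW(A)
  A → ,: FIRST \ {ε} = { ',' } — disjoint from FOLLOW(A)
  A → D D: FIRST \ {ε} = { } — this is the only nullable alternative, skip
D has a nullable alternative but only one production, so nothing to check.

No FIRST/FOLLOW conflicts found.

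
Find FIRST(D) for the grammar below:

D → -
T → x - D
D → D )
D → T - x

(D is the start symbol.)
FIRST sets of the other non-terminals involved (by the same procedure, iterated to a fixed point):
  FIRST(T) = { 'x' }

From D → -:
  - '-' is a terminal: add '-' and stop
From D → D ):
  - D is the symbol being defined: contributes nothing new
    D is not nullable, so stop
From D → T - x:
  - T is a non-terminal: add FIRST(T) \ {ε} = { 'x' }
    T is not nullable, so stop

Collecting: FIRST(D) = { '-', 'x' }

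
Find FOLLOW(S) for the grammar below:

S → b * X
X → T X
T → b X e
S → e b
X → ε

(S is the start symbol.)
To compute FOLLOW(S), find every occurrence of S on a right-hand side N → α S β: add FIRST(β) \ {ε}, and if β is empty or nullable also add FOLLOW(N). Iterate to a fixed point.

S is the start symbol, so $ ∈ FOLLOW(S).
S does not occur on any right-hand side.

Taking the union: FOLLOW(S) = { $ }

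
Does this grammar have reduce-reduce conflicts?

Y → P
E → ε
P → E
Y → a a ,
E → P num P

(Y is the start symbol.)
No reduce-reduce conflicts

Augment with Y' → Y and build the canonical LR(0) collection (I0 = CLOSURE({[Y' → . Y]}), then GOTO on every symbol after a dot until no new states appear). It has 9 states:
  I0: { [E → . P num P], [E → .], [P → . E], [Y → . P], [Y → . a a ,], [Y' → . Y] }  — shift, reduce
  I1: { [P → E .] }  — reduce
  I2: { [E → P . num P], [Y → P .] }  — shift, reduce
  I3: { [Y' → Y .] }  — accept
  I4: { [Y → a . a ,] }  — shift
  I5: { [Y → a a . ,] }  — shift
  I6: { [Y → a a , .] }  — reduce
  I7: { [E → . P num P], [E → .], [E → P num . P], [P → . E] }  — reduce
  I8: { [E → P . num P], [E → P num P .] }  — shift, reduce

No state contains more than one complete item.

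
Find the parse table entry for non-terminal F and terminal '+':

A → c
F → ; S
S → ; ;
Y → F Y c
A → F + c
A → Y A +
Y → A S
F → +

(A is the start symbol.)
To find M[F, '+'], we find productions for F where '+' is in the predict set (PREDICT(N → α) = (FIRST(α) \ {ε}) ∪ (FOLLOW(N) if α ⇒* ε)).

F → ; S: PREDICT = { ';' }
F → +: PREDICT = { '+' }
  '+' is in predict set, so this production goes in M[F, '+']

M[F, '+'] = F → +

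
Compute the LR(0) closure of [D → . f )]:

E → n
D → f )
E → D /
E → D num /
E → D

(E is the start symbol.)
Start with: [D → . f )]
The dot precedes the terminal f, so nothing is added.

CLOSURE = { [D → . f )] }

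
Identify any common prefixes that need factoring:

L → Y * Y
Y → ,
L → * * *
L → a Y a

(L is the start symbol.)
No, left-factoring is not needed

Left-factoring is needed when two productions for the same non-terminal
share a common prefix on the right-hand side.

Productions for L:
  L → Y * Y
  L → * * *
  L → a Y a

No common prefixes found.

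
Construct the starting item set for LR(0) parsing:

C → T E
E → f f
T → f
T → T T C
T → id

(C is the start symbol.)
{ [C → . T E], [C' → . C], [T → . T T C], [T → . f], [T → . id] }

First, augment the grammar with C' → C
I₀ = CLOSURE({ [C' → . C] }):
  [C' → . C] has the dot before C: add [C → . T E]
  [C → . T E] has the dot before T: add [T → . f], [T → . T T C], [T → . id]
No further items can be added.

I₀ = { [C → . T E], [C' → . C], [T → . T T C], [T → . f], [T → . id] }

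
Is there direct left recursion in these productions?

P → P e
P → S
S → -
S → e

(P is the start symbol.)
Direct left recursion occurs when N → N α for some non-terminal N (the right-hand side begins with the left-hand side itself).

P → P e: LEFT RECURSIVE (starts with P)
P → S: starts with S
S → -: starts with '-'
S → e: starts with e

The grammar has direct left recursion on: P.

Answer: Yes, P is left-recursive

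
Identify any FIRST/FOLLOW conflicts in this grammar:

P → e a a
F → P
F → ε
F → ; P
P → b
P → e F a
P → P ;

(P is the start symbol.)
A FIRST/FOLLOW conflict occurs when a non-terminal N has a nullable alternative N → β (β ⇒* ε) and another alternative N → α with FIRST(α) ∩ FOLLOW(N) ≠ ∅: on such a lookahead the parser cannot decide between expanding α and letting N vanish via β.

Nullable non-terminals: F.
FIRST sets used below: FIRST(P) = { 'b', 'e' }

F: nullable alternative(s) F → ε; FOLLOW(F) = { 'a' }
  F → P: FIRST \ {ε} = { 'b', 'e' } — disjoint from FOLLOW(F)
  F → ε: FIRST \ {ε} = { } — this is the only nullable alternative, skip
  F → ; P: FIRST \ {ε} = { ';' } — disjoint from FOLLOW(F)

P has no nullable alternative, so no FIRST/FOLLOW check is needed there.

No FIRST/FOLLOW conflicts found.

Answer: No FIRST/FOLLOW conflicts.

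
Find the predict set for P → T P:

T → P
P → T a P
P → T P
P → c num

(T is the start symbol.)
PREDICT(P → T P) = (FIRST(RHS) \ {ε}) ∪ (FOLLOW(P) if ε ∈ FIRST(RHS), i.e. RHS ⇒* ε)
FIRST(T) = { 'c' }
FIRST(T P) = { 'c' }
ε ∉ FIRST(T P), so FOLLOW(P) is not added.
PREDICT(P → T P) = { 'c' }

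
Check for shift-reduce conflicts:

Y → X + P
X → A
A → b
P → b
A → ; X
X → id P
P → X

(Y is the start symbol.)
A shift-reduce conflict occurs when an LR(0) state has both:
  - a complete (reduce) item [A → α .] (dot at the end), and
  - a shift item [B → β . c γ] (dot before a terminal).

Augment with Y' → Y and build the canonical LR(0) collection (I0 = CLOSURE({[Y' → . Y]}), then GOTO on every symbol after a dot until no new states appear). It has 13 states:
  I0: { [A → . ; X], [A → . b], [X → . A], [X → . id P], [Y → . X + P], [Y' → . Y] }  — shift
  I1: { [A → . ; X], [A → . b], [A → ; . X], [X → . A], [X → . id P] }  — shift
  I2: { [X → A .] }  — reduce
  I3: { [Y → X . + P] }  — shift
  I4: { [Y' → Y .] }  — accept
  I5: { [A → b .] }  — reduce
  I6: { [A → . ; X], [A → . b], [P → . X], [P → . b], [X → . A], [X → . id P], [X → id . P] }  — shift
  I7: { [X → id P .] }  — reduce
  I8: { [P → X .] }  — reduce
  I9: { [A → b .], [P → b .] }  — 2 reduces
  I10: { [A → . ; X], [A → . b], [P → . X], [P → . b], [X → . A], [X → . id P], [Y → X + . P] }  — shift
  I11: { [Y → X + P .] }  — reduce
  I12: { [A → ; X .] }  — reduce

No state contains both a complete item and a shift item.

Answer: No shift-reduce conflicts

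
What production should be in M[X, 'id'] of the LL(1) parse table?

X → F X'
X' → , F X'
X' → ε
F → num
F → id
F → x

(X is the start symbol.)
X → F X'

To find M[X, 'id'], we find productions for X where 'id' is in the predict set (PREDICT(N → α) = (FIRST(α) \ {ε}) ∪ (FOLLOW(N) if α ⇒* ε)).

Relevant sets:
  FIRST(F) = { 'id', 'num', 'x' }

X → F X': PREDICT = { 'id', 'num', 'x' }
  'id' is in predict set, so this production goes in M[X, 'id']

M[X, 'id'] = X → F X'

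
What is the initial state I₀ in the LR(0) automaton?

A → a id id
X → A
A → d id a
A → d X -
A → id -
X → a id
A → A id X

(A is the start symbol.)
First, augment the grammar with A' → A
I₀ = CLOSURE({ [A' → . A] }):
  [A' → . A] has the dot before A: add [A → . a id id], [A → . d id a], [A → . d X -], [A → . id -], [A → . A id X]
No further items can be added.

I₀ = { [A → . A id X], [A → . a id id], [A → . d X -], [A → . d id a], [A → . id -], [A' → . A] }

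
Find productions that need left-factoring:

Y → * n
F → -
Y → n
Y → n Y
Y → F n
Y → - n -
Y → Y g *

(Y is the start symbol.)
Yes, Y has productions with common prefix 'n'

Left-factoring is needed when two productions for the same non-terminal
share a common prefix on the right-hand side.

Productions for Y:
  Y → * n
  Y → n
  Y → n Y
  Y → F n
  Y → - n -
  Y → Y g *

Found common prefix 'n' in productions for Y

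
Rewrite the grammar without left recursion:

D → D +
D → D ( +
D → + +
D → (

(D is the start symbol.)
D → + + D'
D → ( D'
D' → + D'
D' → ( + D'
D' → ε

D is directly left-recursive. The standard transformation for
  A → A α₁ | ... | A α_m | β₁ | ... | β_n
is
  A  → β₁ A' | ... | β_n A'
  A' → α₁ A' | ... | α_m A' | ε

D → + + becomes D → + + D'
D → ( becomes D → ( D'
D → D + becomes D' → + D'
D → D ( + becomes D' → ( + D'
Add D' → ε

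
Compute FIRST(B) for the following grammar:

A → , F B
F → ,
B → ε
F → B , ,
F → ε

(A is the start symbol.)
{ ε }

To compute FIRST(B), examine every production with B on the left-hand side, reading each right-hand side left to right until a non-nullable symbol is reached.

From B → ε:
  - ε-production, so ε ∈ FIRST(B)

Collecting: FIRST(B) = { ε }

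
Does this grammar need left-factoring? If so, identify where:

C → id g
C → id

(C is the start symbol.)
Left-factoring is needed when two productions for the same non-terminal
share a common prefix on the right-hand side.

Productions for C:
  C → id g
  C → id

Found common prefix 'id' in productions for C

Answer: Yes, C has productions with common prefix 'id'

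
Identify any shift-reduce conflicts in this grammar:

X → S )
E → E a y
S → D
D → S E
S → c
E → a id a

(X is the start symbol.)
Yes — I6: [D → S E .] vs [E → E . a y]

Augment with X' → X and build the canonical LR(0) collection (I0 = CLOSURE({[X' → . X]}), then GOTO on every symbol after a dot until no new states appear). It has 12 states:
  I0: { [D → . S E], [S → . D], [S → . c], [X → . S )], [X' → . X] }  — shift
  I1: { [S → D .] }  — reduce
  I2: { [D → S . E], [E → . E a y], [E → . a id a], [X → S . )] }  — shift
  I3: { [X' → X .] }  — accept
  I4: { [S → c .] }  — reduce
  I5: { [X → S ) .] }  — reduce
  I6: { [D → S E .], [E → E . a y] }  — shift, reduce
  I7: { [E → a . id a] }  — shift
  I8: { [E → a id . a] }  — shift
  I9: { [E → a id a .] }  — reduce
  I10: { [E → E a . y] }  — shift
  I11: { [E → E a y .] }  — reduce

I6 contains reduce item [D → S E .] and shift item [E → E . a y] — shift-reduce conflict.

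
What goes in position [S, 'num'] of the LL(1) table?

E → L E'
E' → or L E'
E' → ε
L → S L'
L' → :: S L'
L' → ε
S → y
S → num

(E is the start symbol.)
S → num

To find M[S, 'num'], we find productions for S where 'num' is in the predict set (PREDICT(N → α) = (FIRST(α) \ {ε}) ∪ (FOLLOW(N) if α ⇒* ε)).

S → y: PREDICT = { 'y' }
S → num: PREDICT = { 'num' }
  'num' is in predict set, so this production goes in M[S, 'num']

M[S, 'num'] = S → num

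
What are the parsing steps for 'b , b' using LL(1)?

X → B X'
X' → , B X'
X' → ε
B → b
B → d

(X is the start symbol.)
LL(1) parsing maintains a stack (initially the start symbol over $) and the input. At each step: if the stack top is a terminal, match it against the current input token; if it is a non-terminal N, replace it with the RHS of M[N, lookahead] (the unique production whose predict set contains the lookahead).

Stack is shown with the top on the left.

Stack     Input    Action
-------------------------
X $       b , b $  output X → B X'
B X' $    b , b $  output B → b
b X' $    b , b $  match 'b'
X' $      , b $    output X' → , B X'
, B X' $  , b $    match ','
B X' $    b $      output B → b
b X' $    b $      match 'b'
X' $      $        output X' → ε
$         $        accept

The string is accepted.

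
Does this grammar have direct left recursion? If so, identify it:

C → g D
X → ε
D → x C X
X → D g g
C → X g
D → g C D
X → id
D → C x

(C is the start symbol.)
No direct left recursion

C → g D: starts with g
X → ε: starts with ε
D → x C X: starts with x
X → D g g: starts with D
C → X g: starts with X
D → g C D: starts with g
X → id: starts with id
D → C x: starts with C

No direct left recursion found.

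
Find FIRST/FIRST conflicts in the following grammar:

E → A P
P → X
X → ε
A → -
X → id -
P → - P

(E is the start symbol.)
No FIRST/FIRST conflicts.

A FIRST/FIRST conflict occurs when two productions N → α and N → β for the same non-terminal have FIRST(α) ∩ FIRST(β) ≠ ∅ (with ε ∈ FIRST of a nullable right-hand side, so two nullable alternatives also conflict).

FIRST sets of the non-terminals at (or reachable through a nullable prefix from) the front of some alternative:
  FIRST(X) = { 'id', ε }

Productions for P:
  P → X: FIRST = { 'id', ε }
  P → - P: FIRST = { '-' }
Productions for X:
  X → ε: FIRST = { ε }
  X → id -: FIRST = { 'id' }
E, A have only one production, so no FIRST/FIRST conflict is possible there.

All alternatives of each non-terminal have pairwise disjoint FIRST sets.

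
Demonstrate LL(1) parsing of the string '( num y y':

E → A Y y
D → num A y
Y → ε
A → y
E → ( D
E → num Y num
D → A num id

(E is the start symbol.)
Stack is shown with the top on the left.

Stack      Input        Action
------------------------------
E $        ( num y y $  output E → ( D
( D $      ( num y y $  match '('
D $        num y y $    output D → num A y
num A y $  num y y $    match 'num'
A y $      y y $        output A → y
y y $      y y $        match 'y'
y $        y $          match 'y'
$          $            accept

The string is accepted.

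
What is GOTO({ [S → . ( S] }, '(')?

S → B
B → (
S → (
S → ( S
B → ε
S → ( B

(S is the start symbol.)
GOTO(I, '(') = CLOSURE({ [A → αX.β] : [A → α.Xβ] ∈ I, X = '(' })

Items with dot before '(', with the dot advanced:
  [S → . ( S] → [S → ( . S]
Closure of the advanced items:
  [S → ( . S] has the dot before S: add [S → . B], [S → . (], [S → . ( S], [S → . ( B]
  [S → . B] has the dot before B: add [B → . (], [B → .]

GOTO = { [B → . (], [B → .], [S → ( . S], [S → . ( B], [S → . ( S], [S → . (], [S → . B] }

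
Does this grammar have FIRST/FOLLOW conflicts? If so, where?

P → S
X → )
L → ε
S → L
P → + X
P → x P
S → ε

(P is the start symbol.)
No FIRST/FOLLOW conflicts.

A FIRST/FOLLOW conflict occurs when a non-terminal N has a nullable alternative N → β (β ⇒* ε) and another alternative N → α with FIRST(α) ∩ FOLLOW(N) ≠ ∅: on such a lookahead the parser cannot decide between expanding α and letting N vanish via β.

Nullable non-terminals: L, P, S.
FIRST sets used below: FIRST(S) = { ε }, FIRST(L) = { ε }
L has a nullable alternative but only one production, so nothing to check.

P: nullable alternative(s) P → S; FOLLOW(P) = { $ }
  P → S: FIRST \ {ε} = { } — this is the only nullable alternative, skip
  P → + X: FIRST \ {ε} = { '+' } — disjoint from FOLLOW(P)
  P → x P: FIRST \ {ε} = { 'x' } — disjoint from FOLLOW(P)

S: nullable alternative(s) S → L, S → ε; FOLLOW(S) = { $ }
  S → L: FIRST \ {ε} = { } — disjoint from FOLLOW(S)
  S → ε: FIRST \ {ε} = { } — disjoint from FOLLOW(S)

X has no nullable alternative, so no FIRST/FOLLOW check is needed there.

No FIRST/FOLLOW conflicts found.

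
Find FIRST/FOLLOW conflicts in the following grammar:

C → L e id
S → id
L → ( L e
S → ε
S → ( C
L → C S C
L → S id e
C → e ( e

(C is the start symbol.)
Yes. S → id with FOLLOW(S) on { 'id' }; S → '(' C with FOLLOW(S) on { '(' }

A FIRST/FOLLOW conflict occurs when a non-terminal N has a nullable alternative N → β (β ⇒* ε) and another alternative N → α with FIRST(α) ∩ FOLLOW(N) ≠ ∅: on such a lookahead the parser cannot decide between expanding α and letting N vanish via β.

Nullable non-terminals: S.

S: nullable alternative(s) S → ε; FOLLOW(S) = { '(', 'e', 'id' }
  S → id: FIRST \ {ε} = { 'id' } — overlaps FOLLOW(S) on { 'id' }: CONFLICT
  S → ε: FIRST \ {ε} = { } — this is the only nullable alternative, skip
  S → ( C: FIRST \ {ε} = { '(' } — overlaps FOLLOW(S) on { '(' }: CONFLICT

C, L have no nullable alternative, so no FIRST/FOLLOW check is needed there.

So the grammar has 2 FIRST/FOLLOW conflicts (marked CONFLICT above).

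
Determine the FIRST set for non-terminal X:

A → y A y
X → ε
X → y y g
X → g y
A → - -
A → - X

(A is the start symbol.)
{ 'g', 'y', ε }

To compute FIRST(X), examine every production with X on the left-hand side, reading each right-hand side left to right until a non-nullable symbol is reached.

From X → ε:
  - ε-production, so ε ∈ FIRST(X)
From X → y y g:
  - y is a terminal: add 'y' and stop
From X → g y:
  - g is a terminal: add 'g' and stop

Collecting: FIRST(X) = { 'g', 'y', ε }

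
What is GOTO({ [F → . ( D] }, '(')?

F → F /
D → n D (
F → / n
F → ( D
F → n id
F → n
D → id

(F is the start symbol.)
GOTO(I, '(') = CLOSURE({ [A → αX.β] : [A → α.Xβ] ∈ I, X = '(' })

Items with dot before '(', with the dot advanced:
  [F → . ( D] → [F → ( . D]
Closure of the advanced items:
  [F → ( . D] has the dot before D: add [D → . n D (], [D → . id]

GOTO = { [D → . id], [D → . n D (], [F → ( . D] }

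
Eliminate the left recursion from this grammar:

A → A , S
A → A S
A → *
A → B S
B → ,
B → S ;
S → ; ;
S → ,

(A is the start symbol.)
A is directly left-recursive. The standard transformation for
  A → A α₁ | ... | A α_m | β₁ | ... | β_n
is
  A  → β₁ A' | ... | β_n A'
  A' → α₁ A' | ... | α_m A' | ε

A → * becomes A → * A'
A → B S becomes A → B S A'
A → A , S becomes A' → , S A'
A → A S becomes A' → S A'
Add A' → ε

Productions for other non-terminals are unchanged:
  B → ,
  B → S ;
  S → ; ;
  S → ,

Resulting grammar:
A → * A'
A → B S A'
A' → , S A'
A' → S A'
A' → ε
B → ,
B → S ;
S → ; ;
S → ,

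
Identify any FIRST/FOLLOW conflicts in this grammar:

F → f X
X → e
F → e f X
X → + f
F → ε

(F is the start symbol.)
No FIRST/FOLLOW conflicts.

A FIRST/FOLLOW conflict occurs when a non-terminal N has a nullable alternative N → β (β ⇒* ε) and another alternative N → α with FIRST(α) ∩ FOLLOW(N) ≠ ∅: on such a lookahead the parser cannot decide between expanding α and letting N vanish via β.

Nullable non-terminals: F.

F: nullable alternative(s) F → ε; FOLLOW(F) = { $ }
  F → f X: FIRST \ {ε} = { 'f' } — disjoint from FOLLOW(F)
  F → e f X: FIRST \ {ε} = { 'e' } — disjoint from FOLLOW(F)
  F → ε: FIRST \ {ε} = { } — this is the only nullable alternative, skip

X has no nullable alternative, so no FIRST/FOLLOW check is needed there.

No FIRST/FOLLOW conflicts found.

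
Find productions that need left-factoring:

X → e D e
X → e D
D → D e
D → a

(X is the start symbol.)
Left-factoring is needed when two productions for the same non-terminal
share a common prefix on the right-hand side.

Productions for X:
  X → e D e
  X → e D
Productions for D:
  D → D e
  D → a

Found common prefix 'e D' in productions for X

Answer: Yes, X has productions with common prefix 'e D'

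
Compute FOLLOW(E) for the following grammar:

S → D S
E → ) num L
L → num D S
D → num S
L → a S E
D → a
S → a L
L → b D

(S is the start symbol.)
{ $, ')', 'a', 'num' }

In L → a S E: E is at the end, add FOLLOW(L)

The FOLLOW sets referred to above (computed the same way, to a fixed point):
  FOLLOW(L) = { $, ')', 'a', 'num' }

Taking the union: FOLLOW(E) = { $, ')', 'a', 'num' }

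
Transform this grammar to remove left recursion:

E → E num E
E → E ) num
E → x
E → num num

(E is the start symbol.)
E is directly left-recursive. The standard transformation for
  A → A α₁ | ... | A α_m | β₁ | ... | β_n
is
  A  → β₁ A' | ... | β_n A'
  A' → α₁ A' | ... | α_m A' | ε

E → x becomes E → x E'
E → num num becomes E → num num E'
E → E num E becomes E' → num E E'
E → E ) num becomes E' → ) num E'
Add E' → ε

Resulting grammar:
E → x E'
E → num num E'
E' → num E E'
E' → ) num E'
E' → ε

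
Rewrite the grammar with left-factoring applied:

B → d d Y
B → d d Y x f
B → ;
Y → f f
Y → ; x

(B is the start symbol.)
B → d d Y B'
B' → ε
B' → x f
B → ;
Y → f f
Y → ; x

Left-factoring transforms A → αβ₁ | αβ₂ into A → αA' and A' → β₁ | β₂
(α is the longest common prefix among the alternatives). Repeat until
no nonterminal has two alternatives with a common prefix.

Round 1: B has alternatives sharing prefix 'd d Y'. Introduce B': B → d d Y B'
  Add: B' → ε
  Add: B' → x f

No remaining common prefixes — done.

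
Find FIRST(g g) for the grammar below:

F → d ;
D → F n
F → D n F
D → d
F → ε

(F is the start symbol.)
{ 'g' }

To compute FIRST(g g), process the symbols left to right:
Symbol g is a terminal. Add 'g' and stop.
FIRST(g g) = { 'g' }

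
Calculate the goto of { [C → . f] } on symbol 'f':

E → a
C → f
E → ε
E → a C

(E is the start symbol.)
{ [C → f .] }

GOTO(I, 'f') = CLOSURE({ [A → αX.β] : [A → α.Xβ] ∈ I, X = 'f' })

Items with dot before 'f', with the dot advanced:
  [C → . f] → [C → f .]
Closure adds nothing (no advanced item has the dot before a non-terminal).

GOTO = { [C → f .] }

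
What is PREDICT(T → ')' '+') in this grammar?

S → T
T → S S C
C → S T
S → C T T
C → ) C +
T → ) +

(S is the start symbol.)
{ ')' }

PREDICT(T → ')' '+') = (FIRST(RHS) \ {ε}) ∪ (FOLLOW(T) if ε ∈ FIRST(RHS), i.e. RHS ⇒* ε)
FIRST(')' '+') = { ')' }
ε ∉ FIRST(')' '+'), so FOLLOW(T) is not added.
PREDICT(T → ')' '+') = { ')' }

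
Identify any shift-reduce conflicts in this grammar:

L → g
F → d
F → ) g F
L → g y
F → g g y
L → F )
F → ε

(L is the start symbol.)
Yes — I0: [F → .] vs [F → . ) g F]; I5: [L → g .] vs [F → g . g y]; I10: [F → .] vs [F → . ) g F]

Augment with L' → L and build the canonical LR(0) collection (I0 = CLOSURE({[L' → . L]}), then GOTO on every symbol after a dot until no new states appear). It has 13 states:
  I0: { [F → . ) g F], [F → . d], [F → . g g y], [F → .], [L → . F )], [L → . g y], [L → . g], [L' → . L] }  — shift, reduce
  I1: { [F → ) . g F] }  — shift
  I2: { [L → F . )] }  — shift
  I3: { [L' → L .] }  — accept
  I4: { [F → d .] }  — reduce
  I5: { [F → g . g y], [L → g . y], [L → g .] }  — shift, reduce
  I6: { [F → g g . y] }  — shift
  I7: { [L → g y .] }  — reduce
  I8: { [F → g g y .] }  — reduce
  I9: { [L → F ) .] }  — reduce
  I10: { [F → ) g . F], [F → . ) g F], [F → . d], [F → . g g y], [F → .] }  — shift, reduce
  I11: { [F → ) g F .] }  — reduce
  I12: { [F → g . g y] }  — shift

I0 contains reduce item [F → .] and shift items [F → . ) g F], [F → . d], [F → . g g y], [L → . g], [L → . g y] — shift-reduce conflict.
I5 contains reduce item [L → g .] and shift items [F → g . g y], [L → g . y] — shift-reduce conflict.
I10 contains reduce item [F → .] and shift items [F → . ) g F], [F → . d], [F → . g g y] — shift-reduce conflict.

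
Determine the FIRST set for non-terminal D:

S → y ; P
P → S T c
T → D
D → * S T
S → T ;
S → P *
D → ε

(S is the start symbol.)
{ '*', ε }

To compute FIRST(D), examine every production with D on the left-hand side, reading each right-hand side left to right until a non-nullable symbol is reached.

From D → * S T:
  - '*' is a terminal: add '*' and stop
From D → ε:
  - ε-production, so ε ∈ FIRST(D)

Collecting: FIRST(D) = { '*', ε }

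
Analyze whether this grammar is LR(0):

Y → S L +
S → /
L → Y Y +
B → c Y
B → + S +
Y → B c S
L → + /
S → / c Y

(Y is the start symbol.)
A grammar is LR(0) if no state in the canonical LR(0) collection has:
  - both a shift item (dot before a terminal) and a complete item (shift-reduce conflict), or
  - two or more complete items (reduce-reduce conflict; the accept item [Y' → Y .] counts as a complete item here).

Augment with Y' → Y and build the canonical LR(0) collection (I0 = CLOSURE({[Y' → . Y]}), then GOTO on every symbol after a dot until no new states appear). It has 21 states:
  I0: { [B → . + S +], [B → . c Y], [S → . / c Y], [S → . /], [Y → . B c S], [Y → . S L +], [Y' → . Y] }  — shift
  I1: { [B → + . S +], [S → . / c Y], [S → . /] }  — shift
  I2: { [S → / . c Y], [S → / .] }  — shift, reduce
  I3: { [Y → B . c S] }  — shift
  I4: { [B → . + S +], [B → . c Y], [L → . + /], [L → . Y Y +], [S → . / c Y], [S → . /], [Y → . B c S], [Y → . S L +], [Y → S . L +] }  — shift
  I5: { [Y' → Y .] }  — accept
  I6: { [B → . + S +], [B → . c Y], [B → c . Y], [S → . / c Y], [S → . /], [Y → . B c S], [Y → . S L +] }  — shift
  I7: { [B → c Y .] }  — reduce
  I8: { [B → + . S +], [L → + . /], [S → . / c Y], [S → . /] }  — shift
  I9: { [Y → S L . +] }  — shift
  I10: { [B → . + S +], [B → . c Y], [L → Y . Y +], [S → . / c Y], [S → . /], [Y → . B c S], [Y → . S L +] }  — shift
  I11: { [L → Y Y . +] }  — shift
  I12: { [L → Y Y + .] }  — reduce
  I13: { [Y → S L + .] }  — reduce
  I14: { [L → + / .], [S → / . c Y], [S → / .] }  — shift, 2 reduces
  I15: { [B → + S . +] }  — shift
  I16: { [B → + S + .] }  — reduce
  I17: { [B → . + S +], [B → . c Y], [S → . / c Y], [S → . /], [S → / c . Y], [Y → . B c S], [Y → . S L +] }  — shift
  I18: { [S → / c Y .] }  — reduce
  I19: { [S → . / c Y], [S → . /], [Y → B c . S] }  — shift
  I20: { [Y → B c S .] }  — reduce

Conflict in state I2:
  Shift-reduce conflict between [S → / .] and [S → / . c Y]
So the grammar is NOT LR(0).

Answer: No. Shift-reduce conflict between [S → / .] and [S → / . c Y]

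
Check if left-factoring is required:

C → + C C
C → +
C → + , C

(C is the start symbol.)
Left-factoring is needed when two productions for the same non-terminal
share a common prefix on the right-hand side.

Productions for C:
  C → + C C
  C → +
  C → + , C

Found common prefix '+' in productions for C

Answer: Yes, C has productions with common prefix '+'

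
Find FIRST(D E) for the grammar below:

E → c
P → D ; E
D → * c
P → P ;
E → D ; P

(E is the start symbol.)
{ '*' }

FIRST sets of the non-terminals involved (from the grammar, by fixed-point iteration):
  FIRST(D) = { '*' }

To compute FIRST(D E), process the symbols left to right:
Symbol D is a non-terminal. Add FIRST(D) \ {ε} = { '*' }
D is not nullable (ε ∉ FIRST(D)), so stop here.
FIRST(D E) = { '*' }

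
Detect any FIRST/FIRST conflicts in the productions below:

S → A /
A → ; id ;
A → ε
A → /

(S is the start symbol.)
No FIRST/FIRST conflicts.

Productions for A:
  A → ; id ;: FIRST = { ';' }
  A → ε: FIRST = { ε }
  A → /: FIRST = { '/' }
S has only one production, so no FIRST/FIRST conflict is possible there.

All alternatives of each non-terminal have pairwise disjoint FIRST sets.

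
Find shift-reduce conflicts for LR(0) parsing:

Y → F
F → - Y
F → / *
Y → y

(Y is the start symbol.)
Augment with Y' → Y and build the canonical LR(0) collection (I0 = CLOSURE({[Y' → . Y]}), then GOTO on every symbol after a dot until no new states appear). It has 8 states:
  I0: { [F → . - Y], [F → . / *], [Y → . F], [Y → . y], [Y' → . Y] }  — shift
  I1: { [F → - . Y], [F → . - Y], [F → . / *], [Y → . F], [Y → . y] }  — shift
  I2: { [F → / . *] }  — shift
  I3: { [Y → F .] }  — reduce
  I4: { [Y' → Y .] }  — accept
  I5: { [Y → y .] }  — reduce
  I6: { [F → / * .] }  — reduce
  I7: { [F → - Y .] }  — reduce

No state contains both a complete item and a shift item.

Answer: No shift-reduce conflicts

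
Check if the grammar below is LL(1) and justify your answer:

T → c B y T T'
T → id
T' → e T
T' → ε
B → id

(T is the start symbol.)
Relevant sets:
  FOLLOW(T') = { $, 'e' }

For T:
  PREDICT(T → c B y T T') = { 'c' }
  PREDICT(T → id) = { 'id' }
For T':
  PREDICT(T' → e T) = { 'e' }
  PREDICT(T' → ε) = { $, 'e' }
B has a single production, so nothing to check there.

Conflict found: Predict set conflict for T': { 'e' }
The grammar is NOT LL(1).

Answer: No. Predict set conflict for T': { 'e' }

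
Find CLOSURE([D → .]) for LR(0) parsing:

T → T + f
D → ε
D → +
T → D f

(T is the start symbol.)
{ [D → .] }

To compute CLOSURE, for each item [A → α.Bβ] where B is a non-terminal, add [B → .γ] for all productions B → γ; repeat for the newly added items until nothing changes.

Start with: [D → .]
The dot is at the end, so nothing is added.

CLOSURE = { [D → .] }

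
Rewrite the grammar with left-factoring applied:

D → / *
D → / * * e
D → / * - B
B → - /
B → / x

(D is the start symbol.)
D → / * D'
D' → ε
D' → * e
D' → - B
B → - /
B → / x

Left-factoring transforms A → αβ₁ | αβ₂ into A → αA' and A' → β₁ | β₂
(α is the longest common prefix among the alternatives). Repeat until
no nonterminal has two alternatives with a common prefix.

Round 1: D has alternatives sharing prefix '/ *'. Introduce D': D → / * D'
  Add: D' → ε
  Add: D' → * e
  Add: D' → - B

No remaining common prefixes — done.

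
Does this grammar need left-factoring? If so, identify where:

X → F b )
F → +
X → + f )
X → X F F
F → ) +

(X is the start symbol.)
Left-factoring is needed when two productions for the same non-terminal
share a common prefix on the right-hand side.

Productions for X:
  X → F b )
  X → + f )
  X → X F F
Productions for F:
  F → +
  F → ) +

No common prefixes found.

Answer: No, left-factoring is not needed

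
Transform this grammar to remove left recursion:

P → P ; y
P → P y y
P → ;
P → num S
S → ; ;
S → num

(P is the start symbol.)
P is directly left-recursive. The standard transformation for
  A → A α₁ | ... | A α_m | β₁ | ... | β_n
is
  A  → β₁ A' | ... | β_n A'
  A' → α₁ A' | ... | α_m A' | ε

P → ; becomes P → ; P'
P → num S becomes P → num S P'
P → P ; y becomes P' → ; y P'
P → P y y becomes P' → y y P'
Add P' → ε

Productions for other non-terminals are unchanged:
  S → ; ;
  S → num

Resulting grammar:
P → ; P'
P → num S P'
P' → ; y P'
P' → y y P'
P' → ε
S → ; ;
S → num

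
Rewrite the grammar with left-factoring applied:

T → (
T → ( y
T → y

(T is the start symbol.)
T → ( T'
T' → ε
T' → y
T → y

Left-factoring transforms A → αβ₁ | αβ₂ into A → αA' and A' → β₁ | β₂
(α is the longest common prefix among the alternatives). Repeat until
no nonterminal has two alternatives with a common prefix.

Round 1: T has alternatives sharing prefix '('. Introduce T': T → ( T'
  Add: T' → ε
  Add: T' → y

No remaining common prefixes — done.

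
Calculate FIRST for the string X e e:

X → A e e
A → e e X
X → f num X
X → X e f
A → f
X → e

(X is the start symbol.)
FIRST sets of the non-terminals involved (from the grammar, by fixed-point iteration):
  FIRST(X) = { 'e', 'f' }

To compute FIRST(X e e), process the symbols left to right:
Symbol X is a non-terminal. Add FIRST(X) \ {ε} = { 'e', 'f' }
X is not nullable (ε ∉ FIRST(X)), so stop here.
FIRST(X e e) = { 'e', 'f' }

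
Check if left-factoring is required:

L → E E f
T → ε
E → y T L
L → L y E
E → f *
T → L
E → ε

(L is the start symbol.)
No, left-factoring is not needed

Left-factoring is needed when two productions for the same non-terminal
share a common prefix on the right-hand side.

Productions for L:
  L → E E f
  L → L y E
Productions for T:
  T → ε
  T → L
Productions for E:
  E → y T L
  E → f *
  E → ε

No common prefixes found.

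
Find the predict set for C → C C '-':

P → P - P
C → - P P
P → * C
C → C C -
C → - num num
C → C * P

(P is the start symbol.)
{ '-' }

PREDICT(C → C C '-') = (FIRST(RHS) \ {ε}) ∪ (FOLLOW(C) if ε ∈ FIRST(RHS), i.e. RHS ⇒* ε)
FIRST(C) = { '-' }
FIRST(C C '-') = { '-' }
ε ∉ FIRST(C C '-'), so FOLLOW(C) is not added.
PREDICT(C → C C '-') = { '-' }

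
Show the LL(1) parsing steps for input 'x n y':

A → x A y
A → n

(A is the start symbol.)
LL(1) parsing maintains a stack (initially the start symbol over $) and the input. At each step: if the stack top is a terminal, match it against the current input token; if it is a non-terminal N, replace it with the RHS of M[N, lookahead] (the unique production whose predict set contains the lookahead).

Stack is shown with the top on the left.

Stack    Input    Action
------------------------
A $      x n y $  output A → x A y
x A y $  x n y $  match 'x'
A y $    n y $    output A → n
n y $    n y $    match 'n'
y $      y $      match 'y'
$        $        accept

The string is accepted.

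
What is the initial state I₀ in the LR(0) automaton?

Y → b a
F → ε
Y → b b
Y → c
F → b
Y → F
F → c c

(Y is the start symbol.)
First, augment the grammar with Y' → Y
I₀ = CLOSURE({ [Y' → . Y] }):
  [Y' → . Y] has the dot before Y: add [Y → . b a], [Y → . b b], [Y → . c], [Y → . F]
  [Y → . F] has the dot before F: add [F → .], [F → . b], [F → . c c]
No further items can be added.

I₀ = { [F → . b], [F → . c c], [F → .], [Y → . F], [Y → . b a], [Y → . b b], [Y → . c], [Y' → . Y] }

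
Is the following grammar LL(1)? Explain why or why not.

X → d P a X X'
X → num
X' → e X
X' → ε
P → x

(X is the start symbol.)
No. Predict set conflict for X': { 'e' }

A grammar is LL(1) if for each non-terminal N with multiple productions, the predict sets of those productions are pairwise disjoint, where PREDICT(N → α) = (FIRST(α) \ {ε}) ∪ (FOLLOW(N) if α ⇒* ε).

Relevant sets:
  FOLLOW(X') = { $, 'e' }

For X:
  PREDICT(X → d P a X X') = { 'd' }
  PREDICT(X → num) = { 'num' }
For X':
  PREDICT(X' → e X) = { 'e' }
  PREDICT(X' → ε) = { $, 'e' }
P has a single production, so nothing to check there.

Conflict found: Predict set conflict for X': { 'e' }
The grammar is NOT LL(1).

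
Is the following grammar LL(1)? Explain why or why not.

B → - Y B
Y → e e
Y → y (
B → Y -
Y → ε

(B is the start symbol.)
A grammar is LL(1) if for each non-terminal N with multiple productions, the predict sets of those productions are pairwise disjoint, where PREDICT(N → α) = (FIRST(α) \ {ε}) ∪ (FOLLOW(N) if α ⇒* ε).

Relevant sets:
  FIRST(Y) = { 'e', 'y', ε }
  FOLLOW(Y) = { '-', 'e', 'y' }

For B:
  PREDICT(B → '-' Y B) = { '-' }
  PREDICT(B → Y '-') = { '-', 'e', 'y' }
For Y:
  PREDICT(Y → e e) = { 'e' }
  PREDICT(Y → y '(') = { 'y' }
  PREDICT(Y → ε) = { '-', 'e', 'y' }

Conflict found: Predict set conflict for B: { '-' }
The grammar is NOT LL(1).

Answer: No. Predict set conflict for B: { '-' }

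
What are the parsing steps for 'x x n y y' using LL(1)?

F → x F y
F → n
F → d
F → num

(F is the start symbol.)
LL(1) parsing maintains a stack (initially the start symbol over $) and the input. At each step: if the stack top is a terminal, match it against the current input token; if it is a non-terminal N, replace it with the RHS of M[N, lookahead] (the unique production whose predict set contains the lookahead).

Stack is shown with the top on the left.

Stack      Input        Action
------------------------------
F $        x x n y y $  output F → x F y
x F y $    x x n y y $  match 'x'
F y $      x n y y $    output F → x F y
x F y y $  x n y y $    match 'x'
F y y $    n y y $      output F → n
n y y $    n y y $      match 'n'
y y $      y y $        match 'y'
y $        y $          match 'y'
$          $            accept

The string is accepted.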